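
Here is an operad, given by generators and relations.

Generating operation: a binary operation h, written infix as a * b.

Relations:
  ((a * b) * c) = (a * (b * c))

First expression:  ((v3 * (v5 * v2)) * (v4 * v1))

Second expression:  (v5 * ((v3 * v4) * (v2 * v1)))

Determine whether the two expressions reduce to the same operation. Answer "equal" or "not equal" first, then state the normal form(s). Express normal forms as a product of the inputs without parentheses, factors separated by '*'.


not equal: they reduce to v3 * v5 * v2 * v4 * v1 and v5 * v3 * v4 * v2 * v1

In normal form, the first expression is v3 * v5 * v2 * v4 * v1
In normal form, the second expression is v5 * v3 * v4 * v2 * v1
No match — not equal.


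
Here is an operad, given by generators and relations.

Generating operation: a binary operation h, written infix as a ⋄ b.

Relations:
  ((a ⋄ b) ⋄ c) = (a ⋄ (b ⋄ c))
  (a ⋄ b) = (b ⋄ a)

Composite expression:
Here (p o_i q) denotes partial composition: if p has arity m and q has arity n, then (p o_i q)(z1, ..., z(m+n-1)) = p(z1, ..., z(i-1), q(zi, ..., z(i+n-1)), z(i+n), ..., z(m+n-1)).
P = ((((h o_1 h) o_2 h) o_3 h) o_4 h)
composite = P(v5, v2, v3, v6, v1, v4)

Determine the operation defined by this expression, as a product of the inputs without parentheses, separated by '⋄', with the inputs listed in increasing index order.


v1 ⋄ v2 ⋄ v3 ⋄ v4 ⋄ v5 ⋄ v6

Reordering under h is free, so list the v-inputs canonically.
(v6 ⋄ v1) linearizes to v6 ⋄ v1
(v3 ⋄ (v6 ⋄ v1)) linearizes to v3 ⋄ v6 ⋄ v1
(v2 ⋄ (v3 ⋄ (v6 ⋄ v1))) linearizes to v2 ⋄ v3 ⋄ v6 ⋄ v1
(v5 ⋄ (v2 ⋄ (v3 ⋄ (v6 ⋄ v1)))) linearizes to v5 ⋄ v2 ⋄ v3 ⋄ v6 ⋄ v1
((v5 ⋄ (v2 ⋄ (v3 ⋄ (v6 ⋄ v1)))) ⋄ v4) linearizes to v5 ⋄ v2 ⋄ v3 ⋄ v6 ⋄ v1 ⋄ v4
reordering the factors by index: v1 ⋄ v2 ⋄ v3 ⋄ v4 ⋄ v5 ⋄ v6


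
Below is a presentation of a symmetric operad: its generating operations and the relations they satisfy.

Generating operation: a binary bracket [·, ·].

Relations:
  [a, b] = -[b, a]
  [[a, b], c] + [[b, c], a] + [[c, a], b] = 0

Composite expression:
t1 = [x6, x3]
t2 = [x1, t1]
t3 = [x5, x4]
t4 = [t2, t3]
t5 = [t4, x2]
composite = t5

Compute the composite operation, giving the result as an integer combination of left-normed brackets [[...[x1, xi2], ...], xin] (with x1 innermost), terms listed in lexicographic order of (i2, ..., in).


[[[[[x1, x3], x6], x4], x5], x2] - [[[[[x1, x3], x6], x5], x4], x2] - [[[[[x1, x6], x3], x4], x5], x2] + [[[[[x1, x6], x3], x5], x4], x2]

Left-normed coefficients sit on the x1-initial expansion words.
Composite bracket: [[[x1, [x6, x3]], [x5, x4]], x2]
Each bracket splits as ab - ba, giving 32 signed words (2^5 = 32).
Collect the words opening with x1:
  the word x1x3x6x4x5x2 carries sign +1 and contributes +[[[[[x1, x3], x6], x4], x5], x2]
  the word x1x3x6x5x4x2 carries sign -1 and contributes -[[[[[x1, x3], x6], x5], x4], x2]
  the word x1x6x3x4x5x2 carries sign -1 and contributes -[[[[[x1, x6], x3], x4], x5], x2]
  the word x1x6x3x5x4x2 carries sign +1 and contributes +[[[[[x1, x6], x3], x5], x4], x2]


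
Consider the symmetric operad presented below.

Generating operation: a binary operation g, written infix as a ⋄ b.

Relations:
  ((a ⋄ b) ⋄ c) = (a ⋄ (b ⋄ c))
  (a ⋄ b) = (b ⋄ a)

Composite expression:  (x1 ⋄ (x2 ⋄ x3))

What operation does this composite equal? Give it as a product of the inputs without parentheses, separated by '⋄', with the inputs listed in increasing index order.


Any arrangement under g is one operation, so sort the x-inputs.
(x2 ⋄ x3) spells out as x2 ⋄ x3
(x1 ⋄ (x2 ⋄ x3)) spells out as x1 ⋄ x2 ⋄ x3
sorting the factors by input index: x1 ⋄ x2 ⋄ x3

x1 ⋄ x2 ⋄ x3


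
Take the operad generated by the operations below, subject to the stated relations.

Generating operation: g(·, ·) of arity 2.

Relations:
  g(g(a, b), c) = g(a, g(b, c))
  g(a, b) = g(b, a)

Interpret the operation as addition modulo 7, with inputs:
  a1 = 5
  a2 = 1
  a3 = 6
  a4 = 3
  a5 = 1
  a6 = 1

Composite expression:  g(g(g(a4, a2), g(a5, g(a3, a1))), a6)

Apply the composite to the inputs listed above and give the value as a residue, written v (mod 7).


g(a4, a2) = 4
g(a3, a1) = 4
g(a5, g(a3, a1)) = 5
g(g(a4, a2), g(a5, g(a3, a1))) = 2
g(g(g(a4, a2), g(a5, g(a3, a1))), a6) = 3

3 (mod 7)


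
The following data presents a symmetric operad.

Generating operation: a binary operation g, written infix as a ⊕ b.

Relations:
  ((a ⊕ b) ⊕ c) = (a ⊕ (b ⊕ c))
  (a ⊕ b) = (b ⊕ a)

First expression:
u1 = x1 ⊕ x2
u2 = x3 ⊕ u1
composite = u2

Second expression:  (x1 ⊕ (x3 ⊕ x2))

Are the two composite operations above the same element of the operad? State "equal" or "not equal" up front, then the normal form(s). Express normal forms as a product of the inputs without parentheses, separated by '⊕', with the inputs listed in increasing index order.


equal: each reduces to x1 ⊕ x2 ⊕ x3

Normal form of the first expression: x1 ⊕ x2 ⊕ x3
Normal form of the second expression: x1 ⊕ x2 ⊕ x3
The normal forms match — equal.


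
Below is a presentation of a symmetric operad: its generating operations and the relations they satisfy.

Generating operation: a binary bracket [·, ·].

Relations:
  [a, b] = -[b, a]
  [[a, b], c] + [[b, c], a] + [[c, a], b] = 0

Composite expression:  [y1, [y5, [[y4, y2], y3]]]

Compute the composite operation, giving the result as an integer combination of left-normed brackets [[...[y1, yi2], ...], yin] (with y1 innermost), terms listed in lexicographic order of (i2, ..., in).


[[[[y1, y2], y4], y3], y5] - [[[[y1, y3], y2], y4], y5] + [[[[y1, y3], y4], y2], y5] - [[[[y1, y4], y2], y3], y5] - [[[[y1, y5], y2], y4], y3] + [[[[y1, y5], y3], y2], y4] - [[[[y1, y5], y3], y4], y2] + [[[[y1, y5], y4], y2], y3]

A multilinear Lie element is pinned by y1-initial words (y1 innermost).
Composite bracket: [y1, [y5, [[y4, y2], y3]]]
The bracket unfolds into 16 signed words via [a, b] = ab - ba (2^4 = 16).
Coefficients come from the y1-initial words:
  sign of y1y2y4y3y5 is +1, so it contributes +[[[[y1, y2], y4], y3], y5]
  sign of y1y3y2y4y5 is -1, so it contributes -[[[[y1, y3], y2], y4], y5]
  sign of y1y3y4y2y5 is +1, so it contributes +[[[[y1, y3], y4], y2], y5]
  sign of y1y4y2y3y5 is -1, so it contributes -[[[[y1, y4], y2], y3], y5]
  sign of y1y5y2y4y3 is -1, so it contributes -[[[[y1, y5], y2], y4], y3]
  sign of y1y5y3y2y4 is +1, so it contributes +[[[[y1, y5], y3], y2], y4]
  sign of y1y5y3y4y2 is -1, so it contributes -[[[[y1, y5], y3], y4], y2]
  sign of y1y5y4y2y3 is +1, so it contributes +[[[[y1, y5], y4], y2], y3]


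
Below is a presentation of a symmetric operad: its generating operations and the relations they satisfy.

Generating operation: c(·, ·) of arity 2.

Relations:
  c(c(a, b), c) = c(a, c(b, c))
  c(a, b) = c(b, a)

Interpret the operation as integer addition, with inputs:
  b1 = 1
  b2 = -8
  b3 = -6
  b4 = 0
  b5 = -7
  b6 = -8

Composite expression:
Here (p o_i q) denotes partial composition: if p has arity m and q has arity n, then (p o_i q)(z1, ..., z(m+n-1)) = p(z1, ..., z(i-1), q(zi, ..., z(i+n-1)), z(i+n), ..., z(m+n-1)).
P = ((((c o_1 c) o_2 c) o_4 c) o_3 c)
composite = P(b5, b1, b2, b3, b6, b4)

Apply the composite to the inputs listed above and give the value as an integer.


-28

c(b2, b3) = -14
c(b1, c(b2, b3)) = -13
c(b5, c(b1, c(b2, b3))) = -20
c(b6, b4) = -8
c(c(b5, c(b1, c(b2, b3))), c(b6, b4)) = -28


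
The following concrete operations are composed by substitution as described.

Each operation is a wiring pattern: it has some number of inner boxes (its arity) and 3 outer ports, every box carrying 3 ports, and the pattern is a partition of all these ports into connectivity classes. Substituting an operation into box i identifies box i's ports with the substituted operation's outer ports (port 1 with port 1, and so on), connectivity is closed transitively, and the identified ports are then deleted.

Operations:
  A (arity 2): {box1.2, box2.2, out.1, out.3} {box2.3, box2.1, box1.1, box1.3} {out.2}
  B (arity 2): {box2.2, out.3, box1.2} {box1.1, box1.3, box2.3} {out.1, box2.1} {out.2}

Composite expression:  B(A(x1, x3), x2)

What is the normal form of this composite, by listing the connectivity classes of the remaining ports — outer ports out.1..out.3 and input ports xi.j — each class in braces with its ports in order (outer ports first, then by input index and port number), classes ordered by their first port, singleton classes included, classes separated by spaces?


{out.1, x2.1} {out.2} {out.3, x2.2} {x1.1, x1.3, x3.1, x3.3} {x1.2, x2.3, x3.2}


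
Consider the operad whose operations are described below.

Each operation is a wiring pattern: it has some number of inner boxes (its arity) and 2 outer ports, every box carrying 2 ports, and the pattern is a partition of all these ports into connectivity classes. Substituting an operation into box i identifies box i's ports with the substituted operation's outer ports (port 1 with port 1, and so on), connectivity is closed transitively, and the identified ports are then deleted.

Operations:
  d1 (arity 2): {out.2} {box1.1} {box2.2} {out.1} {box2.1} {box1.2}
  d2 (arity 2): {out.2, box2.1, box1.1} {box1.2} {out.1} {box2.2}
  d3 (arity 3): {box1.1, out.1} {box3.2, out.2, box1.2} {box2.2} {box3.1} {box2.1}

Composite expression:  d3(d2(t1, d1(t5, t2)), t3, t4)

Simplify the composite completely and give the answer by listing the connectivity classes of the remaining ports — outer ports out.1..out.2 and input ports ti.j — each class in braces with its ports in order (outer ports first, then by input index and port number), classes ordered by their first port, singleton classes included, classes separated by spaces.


{out.1} {out.2, t1.1, t4.2} {t1.2} {t2.1} {t2.2} {t3.1} {t3.2} {t4.1} {t5.1} {t5.2}

Treat the ports identified at d3 as solder joints: merge, then drop.
stage d1: inputs (t5, t2), connectivity {out.1} {out.2} {t2.1} {t2.2} {t5.1} {t5.2}, out.j its boundary
stage d2: inputs (t1, t5, t2), connectivity {out.1} {out.2, t1.1} {t1.2} {t2.1} {t2.2} {t5.1} {t5.2}, out.j its boundary
stage d3: inputs (t1, t5, t2, t3, t4), connectivity {out.1} {out.2, t1.1, t4.2} {t1.2} {t2.1} {t2.2} {t3.1} {t3.2} {t4.1} {t5.1} {t5.2}, out.j its boundary


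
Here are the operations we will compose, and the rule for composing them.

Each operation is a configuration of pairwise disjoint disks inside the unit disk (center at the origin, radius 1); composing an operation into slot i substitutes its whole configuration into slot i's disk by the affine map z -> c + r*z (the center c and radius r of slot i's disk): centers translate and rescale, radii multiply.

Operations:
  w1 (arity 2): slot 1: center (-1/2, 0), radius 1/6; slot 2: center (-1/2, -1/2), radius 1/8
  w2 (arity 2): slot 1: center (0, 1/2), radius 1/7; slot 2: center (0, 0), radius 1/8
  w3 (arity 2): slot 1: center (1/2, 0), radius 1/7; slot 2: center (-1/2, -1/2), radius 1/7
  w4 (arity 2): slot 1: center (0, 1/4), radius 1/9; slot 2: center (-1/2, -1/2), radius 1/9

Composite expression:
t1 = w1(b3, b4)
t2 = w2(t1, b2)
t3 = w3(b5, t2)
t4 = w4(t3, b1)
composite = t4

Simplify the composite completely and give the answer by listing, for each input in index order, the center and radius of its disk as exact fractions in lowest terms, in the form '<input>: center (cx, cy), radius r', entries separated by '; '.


b1: center (-1/2, -1/2), radius 1/9; b2: center (-1/18, 7/36), radius 1/504; b3: center (-25/441, 17/84), radius 1/2646; b4: center (-25/441, 355/1764), radius 1/3528; b5: center (1/18, 1/4), radius 1/63


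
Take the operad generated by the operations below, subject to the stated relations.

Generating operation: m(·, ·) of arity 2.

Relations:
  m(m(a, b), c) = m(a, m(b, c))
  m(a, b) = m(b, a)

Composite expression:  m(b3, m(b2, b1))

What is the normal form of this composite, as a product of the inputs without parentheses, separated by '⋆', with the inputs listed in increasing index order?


Key point: m commutes, so take the b-inputs in any fixed order.
m(b2, b1) collapses to b2 ⋆ b1
m(b3, m(b2, b1)) collapses to b3 ⋆ b2 ⋆ b1
putting the inputs in ascending order: b1 ⋆ b2 ⋆ b3

b1 ⋆ b2 ⋆ b3


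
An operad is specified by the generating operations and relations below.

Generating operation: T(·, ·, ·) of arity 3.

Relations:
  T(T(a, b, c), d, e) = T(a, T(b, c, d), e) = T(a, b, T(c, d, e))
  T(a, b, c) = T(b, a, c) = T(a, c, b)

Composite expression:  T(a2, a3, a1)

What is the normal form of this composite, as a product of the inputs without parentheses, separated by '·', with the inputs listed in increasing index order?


a1 · a2 · a3


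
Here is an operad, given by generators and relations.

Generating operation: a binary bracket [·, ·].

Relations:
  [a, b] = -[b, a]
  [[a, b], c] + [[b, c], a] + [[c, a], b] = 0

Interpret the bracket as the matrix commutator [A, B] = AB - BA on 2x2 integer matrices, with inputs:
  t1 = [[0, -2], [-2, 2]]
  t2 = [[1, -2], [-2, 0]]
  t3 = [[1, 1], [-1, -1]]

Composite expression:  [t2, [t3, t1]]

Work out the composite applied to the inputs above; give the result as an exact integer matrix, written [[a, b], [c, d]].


[[-16, -18], [10, 16]]


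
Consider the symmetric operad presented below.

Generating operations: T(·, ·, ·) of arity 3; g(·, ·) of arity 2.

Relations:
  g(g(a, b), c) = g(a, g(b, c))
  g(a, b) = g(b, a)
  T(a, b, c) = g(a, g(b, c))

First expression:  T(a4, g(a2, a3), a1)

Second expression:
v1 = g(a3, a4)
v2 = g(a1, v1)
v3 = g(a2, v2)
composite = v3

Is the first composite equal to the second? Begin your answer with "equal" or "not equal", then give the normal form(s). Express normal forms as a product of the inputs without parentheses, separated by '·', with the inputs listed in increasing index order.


equal; the common form is a1 · a2 · a3 · a4

Reducing the first expression gives a1 · a2 · a3 · a4
Reducing the second expression gives a1 · a2 · a3 · a4
The normal forms match — equal.


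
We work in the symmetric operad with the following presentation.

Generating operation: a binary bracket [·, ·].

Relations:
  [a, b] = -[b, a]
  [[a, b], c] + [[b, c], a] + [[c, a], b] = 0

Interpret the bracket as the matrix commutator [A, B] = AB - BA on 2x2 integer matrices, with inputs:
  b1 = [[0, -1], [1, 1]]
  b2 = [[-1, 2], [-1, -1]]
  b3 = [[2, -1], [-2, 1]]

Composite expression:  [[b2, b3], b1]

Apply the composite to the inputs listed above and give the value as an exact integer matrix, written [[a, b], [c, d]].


[[-3, 8], [11, 3]]

[b2, b3] = [[-5, -2], [-1, 5]]
[[b2, b3], b1] = [[-3, 8], [11, 3]]


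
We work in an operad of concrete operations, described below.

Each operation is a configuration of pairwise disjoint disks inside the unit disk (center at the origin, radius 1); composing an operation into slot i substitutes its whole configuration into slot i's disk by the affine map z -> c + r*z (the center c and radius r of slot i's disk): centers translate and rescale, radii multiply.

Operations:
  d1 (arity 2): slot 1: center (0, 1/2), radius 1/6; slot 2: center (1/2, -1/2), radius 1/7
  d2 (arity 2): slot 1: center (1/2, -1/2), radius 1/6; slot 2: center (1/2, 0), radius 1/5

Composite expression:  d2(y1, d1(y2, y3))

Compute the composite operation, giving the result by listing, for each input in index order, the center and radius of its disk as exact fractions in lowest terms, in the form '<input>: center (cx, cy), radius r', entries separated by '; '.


y1: center (1/2, -1/2), radius 1/6; y2: center (1/2, 1/10), radius 1/30; y3: center (3/5, -1/10), radius 1/35

Each y-disk chains the slot maps above it in d2; radii multiply.
y1: after 1 affine step, its disk has center (1/2, -1/2), radius 1/6
y2: after 2 affine steps, its disk has center (1/2, 1/10), radius 1/30
y3: after 2 affine steps, its disk has center (3/5, -1/10), radius 1/35


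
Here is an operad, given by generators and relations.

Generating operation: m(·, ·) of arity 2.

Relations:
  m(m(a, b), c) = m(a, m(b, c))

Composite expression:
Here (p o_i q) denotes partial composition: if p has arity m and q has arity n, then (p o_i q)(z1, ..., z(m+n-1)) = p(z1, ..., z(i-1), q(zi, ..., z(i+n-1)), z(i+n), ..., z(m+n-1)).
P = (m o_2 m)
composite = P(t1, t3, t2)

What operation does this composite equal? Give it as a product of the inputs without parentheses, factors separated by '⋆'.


t1 ⋆ t3 ⋆ t2

Under associativity of m, the answer is the t's in reading order.
m(t3, t2) spells out as t3 ⋆ t2
m(t1, m(t3, t2)) spells out as t1 ⋆ t3 ⋆ t2


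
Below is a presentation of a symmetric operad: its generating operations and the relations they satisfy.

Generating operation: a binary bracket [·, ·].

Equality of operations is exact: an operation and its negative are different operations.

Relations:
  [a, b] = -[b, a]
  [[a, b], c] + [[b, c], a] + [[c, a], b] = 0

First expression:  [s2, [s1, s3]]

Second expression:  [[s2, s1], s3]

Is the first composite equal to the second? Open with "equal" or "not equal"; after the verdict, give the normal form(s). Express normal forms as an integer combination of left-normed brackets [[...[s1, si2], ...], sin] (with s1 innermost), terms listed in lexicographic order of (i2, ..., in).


The first composite normalizes to -[[s1, s3], s2]
The second composite normalizes to -[[s1, s2], s3]
Different reductions; not equal.

not equal; the first gives -[[s1, s3], s2] and the second -[[s1, s2], s3]


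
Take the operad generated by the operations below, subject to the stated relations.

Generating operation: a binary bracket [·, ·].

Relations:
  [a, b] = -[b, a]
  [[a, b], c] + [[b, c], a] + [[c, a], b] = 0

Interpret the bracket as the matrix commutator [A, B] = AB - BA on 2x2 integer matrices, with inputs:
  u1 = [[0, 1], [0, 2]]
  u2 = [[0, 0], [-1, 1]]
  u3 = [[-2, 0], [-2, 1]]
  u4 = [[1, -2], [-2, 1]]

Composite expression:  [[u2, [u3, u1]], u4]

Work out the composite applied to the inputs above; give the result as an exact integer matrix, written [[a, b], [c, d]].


[[-6, 12], [-12, 6]]

[u3, u1] = [[2, -3], [4, -2]]
[u2, [u3, u1]] = [[-3, 3], [0, 3]]
[[u2, [u3, u1]], u4] = [[-6, 12], [-12, 6]]


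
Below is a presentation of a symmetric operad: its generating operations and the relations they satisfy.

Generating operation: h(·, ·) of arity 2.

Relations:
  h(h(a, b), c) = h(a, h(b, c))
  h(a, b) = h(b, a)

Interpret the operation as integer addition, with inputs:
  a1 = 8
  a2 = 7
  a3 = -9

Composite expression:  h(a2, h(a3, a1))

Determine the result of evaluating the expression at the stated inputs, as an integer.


h(a3, a1) = -1
h(a2, h(a3, a1)) = 6

6


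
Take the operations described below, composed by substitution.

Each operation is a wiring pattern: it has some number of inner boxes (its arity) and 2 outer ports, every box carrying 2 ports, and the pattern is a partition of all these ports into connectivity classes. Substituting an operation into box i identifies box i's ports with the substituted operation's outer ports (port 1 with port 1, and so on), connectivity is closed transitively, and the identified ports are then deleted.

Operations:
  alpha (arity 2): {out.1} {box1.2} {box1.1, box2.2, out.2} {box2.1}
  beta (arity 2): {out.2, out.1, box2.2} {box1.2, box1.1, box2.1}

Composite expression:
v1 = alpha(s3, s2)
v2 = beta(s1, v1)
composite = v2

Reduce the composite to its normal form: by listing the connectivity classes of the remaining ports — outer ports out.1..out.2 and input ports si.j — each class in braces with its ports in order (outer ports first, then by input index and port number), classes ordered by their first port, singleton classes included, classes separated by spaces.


After gluing at beta, chains via deleted ports link the s-ports.
composing alpha on (s3, s2), with out.j its own outer ports: {out.1} {out.2, s2.2, s3.1} {s2.1} {s3.2}
composing beta on (s1, s3, s2), with out.j its own outer ports: {out.1, out.2, s2.2, s3.1} {s1.1, s1.2} {s2.1} {s3.2}

{out.1, out.2, s2.2, s3.1} {s1.1, s1.2} {s2.1} {s3.2}


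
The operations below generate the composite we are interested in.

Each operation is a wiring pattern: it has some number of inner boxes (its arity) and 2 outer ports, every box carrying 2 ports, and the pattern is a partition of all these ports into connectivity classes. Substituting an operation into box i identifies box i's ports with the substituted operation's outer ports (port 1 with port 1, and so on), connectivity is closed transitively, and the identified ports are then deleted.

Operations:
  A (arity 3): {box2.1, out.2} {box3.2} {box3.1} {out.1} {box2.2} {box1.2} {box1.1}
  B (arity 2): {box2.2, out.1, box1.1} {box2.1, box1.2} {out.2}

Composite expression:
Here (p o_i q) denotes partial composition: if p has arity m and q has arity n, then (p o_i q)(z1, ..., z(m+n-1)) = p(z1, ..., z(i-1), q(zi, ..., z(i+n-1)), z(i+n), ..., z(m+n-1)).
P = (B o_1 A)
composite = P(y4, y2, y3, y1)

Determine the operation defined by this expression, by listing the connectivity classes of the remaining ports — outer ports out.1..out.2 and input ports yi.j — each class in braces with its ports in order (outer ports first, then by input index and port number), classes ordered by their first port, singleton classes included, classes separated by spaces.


Treat the ports identified at B as solder joints: merge, then drop.
through A, on inputs (y4, y2, y3): {out.1} {out.2, y2.1} {y2.2} {y3.1} {y3.2} {y4.1} {y4.2} (out.j = stage outer ports)
through B, on inputs (y4, y2, y3, y1): {out.1, y1.2} {out.2} {y1.1, y2.1} {y2.2} {y3.1} {y3.2} {y4.1} {y4.2} (out.j = stage outer ports)

{out.1, y1.2} {out.2} {y1.1, y2.1} {y2.2} {y3.1} {y3.2} {y4.1} {y4.2}


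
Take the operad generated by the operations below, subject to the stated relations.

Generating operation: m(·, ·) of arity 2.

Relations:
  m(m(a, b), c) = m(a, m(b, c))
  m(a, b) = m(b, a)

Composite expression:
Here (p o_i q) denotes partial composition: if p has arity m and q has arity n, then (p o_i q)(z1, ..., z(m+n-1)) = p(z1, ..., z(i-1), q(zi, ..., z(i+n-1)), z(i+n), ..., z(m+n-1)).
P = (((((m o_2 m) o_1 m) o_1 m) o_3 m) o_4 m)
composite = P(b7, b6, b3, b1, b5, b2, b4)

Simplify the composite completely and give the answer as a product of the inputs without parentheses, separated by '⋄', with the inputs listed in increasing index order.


b1 ⋄ b2 ⋄ b3 ⋄ b4 ⋄ b5 ⋄ b6 ⋄ b7

Reordering under m is free, so list the b-inputs canonically.
m(b7, b6) reduces to b7 ⋄ b6
m(b1, b5) reduces to b1 ⋄ b5
m(b3, m(b1, b5)) reduces to b3 ⋄ b1 ⋄ b5
m(m(b7, b6), m(b3, m(b1, b5))) reduces to b7 ⋄ b6 ⋄ b3 ⋄ b1 ⋄ b5
m(b2, b4) reduces to b2 ⋄ b4
m(m(m(b7, b6), m(b3, m(b1, b5))), m(b2, b4)) reduces to b7 ⋄ b6 ⋄ b3 ⋄ b1 ⋄ b5 ⋄ b2 ⋄ b4
putting the inputs in ascending order: b1 ⋄ b2 ⋄ b3 ⋄ b4 ⋄ b5 ⋄ b6 ⋄ b7


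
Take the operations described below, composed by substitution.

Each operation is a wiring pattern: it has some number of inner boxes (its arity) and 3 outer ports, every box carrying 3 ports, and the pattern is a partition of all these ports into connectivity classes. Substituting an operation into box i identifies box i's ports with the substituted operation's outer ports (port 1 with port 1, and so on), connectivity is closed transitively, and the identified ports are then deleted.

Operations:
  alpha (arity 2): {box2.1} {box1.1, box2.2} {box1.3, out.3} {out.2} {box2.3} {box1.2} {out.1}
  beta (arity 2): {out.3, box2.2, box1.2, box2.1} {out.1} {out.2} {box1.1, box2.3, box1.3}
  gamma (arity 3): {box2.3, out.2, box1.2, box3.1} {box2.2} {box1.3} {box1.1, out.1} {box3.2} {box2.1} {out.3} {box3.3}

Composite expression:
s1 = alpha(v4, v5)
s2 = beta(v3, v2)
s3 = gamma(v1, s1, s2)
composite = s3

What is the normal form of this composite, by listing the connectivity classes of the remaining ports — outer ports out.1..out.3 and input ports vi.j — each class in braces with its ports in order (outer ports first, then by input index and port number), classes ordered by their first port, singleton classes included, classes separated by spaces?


{out.1, v1.1} {out.2, v1.2, v4.3} {out.3} {v1.3} {v2.1, v2.2, v3.2} {v2.3, v3.1, v3.3} {v4.1, v5.2} {v4.2} {v5.1} {v5.3}


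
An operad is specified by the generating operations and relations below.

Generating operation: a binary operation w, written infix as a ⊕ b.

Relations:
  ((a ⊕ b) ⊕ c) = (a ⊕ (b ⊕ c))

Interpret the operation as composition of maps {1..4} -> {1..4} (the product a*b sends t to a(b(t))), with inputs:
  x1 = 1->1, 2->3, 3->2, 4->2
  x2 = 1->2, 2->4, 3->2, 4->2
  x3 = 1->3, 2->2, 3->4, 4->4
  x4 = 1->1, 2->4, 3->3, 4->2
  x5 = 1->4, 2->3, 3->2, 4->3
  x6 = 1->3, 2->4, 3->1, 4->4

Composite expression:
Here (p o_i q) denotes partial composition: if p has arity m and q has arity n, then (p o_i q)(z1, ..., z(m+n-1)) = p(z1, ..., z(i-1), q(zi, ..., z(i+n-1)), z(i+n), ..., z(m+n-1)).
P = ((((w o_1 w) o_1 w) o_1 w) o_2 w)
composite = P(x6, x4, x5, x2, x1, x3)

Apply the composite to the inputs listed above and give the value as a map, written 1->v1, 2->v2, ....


(x4 ⊕ x5) = 1->2, 2->3, 3->4, 4->3
(x6 ⊕ (x4 ⊕ x5)) = 1->4, 2->1, 3->4, 4->1
((x6 ⊕ (x4 ⊕ x5)) ⊕ x2) = 1->1, 2->1, 3->1, 4->1
(((x6 ⊕ (x4 ⊕ x5)) ⊕ x2) ⊕ x1) = 1->1, 2->1, 3->1, 4->1
((((x6 ⊕ (x4 ⊕ x5)) ⊕ x2) ⊕ x1) ⊕ x3) = 1->1, 2->1, 3->1, 4->1

1->1, 2->1, 3->1, 4->1


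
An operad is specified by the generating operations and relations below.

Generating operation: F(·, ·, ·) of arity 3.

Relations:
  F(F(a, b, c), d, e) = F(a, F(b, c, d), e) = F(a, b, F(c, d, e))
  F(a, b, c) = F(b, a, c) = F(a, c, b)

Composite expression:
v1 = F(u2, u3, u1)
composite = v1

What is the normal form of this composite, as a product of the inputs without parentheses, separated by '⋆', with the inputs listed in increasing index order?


u1 ⋆ u2 ⋆ u3

Both nesting and order wash out for F; what remains is which u's occur.
F(u2, u3, u1) linearizes to u2 ⋆ u3 ⋆ u1
reordering the factors by index: u1 ⋆ u2 ⋆ u3


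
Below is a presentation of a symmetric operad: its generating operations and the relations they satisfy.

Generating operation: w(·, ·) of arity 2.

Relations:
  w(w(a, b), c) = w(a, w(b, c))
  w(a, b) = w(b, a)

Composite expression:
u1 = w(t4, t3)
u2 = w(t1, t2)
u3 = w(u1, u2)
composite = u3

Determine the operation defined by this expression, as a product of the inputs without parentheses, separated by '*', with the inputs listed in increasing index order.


t1 * t2 * t3 * t4

Any arrangement under w is one operation, so sort the t-inputs.
w(t4, t3) linearizes to t4 * t3
w(t1, t2) linearizes to t1 * t2
w(w(t4, t3), w(t1, t2)) linearizes to t4 * t3 * t1 * t2
commutativity sorts the factors: t1 * t2 * t3 * t4


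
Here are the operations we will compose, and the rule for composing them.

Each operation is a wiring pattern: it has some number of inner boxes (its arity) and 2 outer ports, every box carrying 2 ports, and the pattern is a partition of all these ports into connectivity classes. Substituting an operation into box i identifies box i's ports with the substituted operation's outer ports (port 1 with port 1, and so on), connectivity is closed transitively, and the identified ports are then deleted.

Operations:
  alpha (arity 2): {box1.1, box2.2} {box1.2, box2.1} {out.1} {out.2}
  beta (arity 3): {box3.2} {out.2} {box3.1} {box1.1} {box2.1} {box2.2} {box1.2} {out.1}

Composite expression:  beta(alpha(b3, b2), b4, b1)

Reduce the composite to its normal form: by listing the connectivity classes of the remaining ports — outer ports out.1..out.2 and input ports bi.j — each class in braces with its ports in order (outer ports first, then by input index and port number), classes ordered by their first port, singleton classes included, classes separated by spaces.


{out.1} {out.2} {b1.1} {b1.2} {b2.1, b3.2} {b2.2, b3.1} {b4.1} {b4.2}


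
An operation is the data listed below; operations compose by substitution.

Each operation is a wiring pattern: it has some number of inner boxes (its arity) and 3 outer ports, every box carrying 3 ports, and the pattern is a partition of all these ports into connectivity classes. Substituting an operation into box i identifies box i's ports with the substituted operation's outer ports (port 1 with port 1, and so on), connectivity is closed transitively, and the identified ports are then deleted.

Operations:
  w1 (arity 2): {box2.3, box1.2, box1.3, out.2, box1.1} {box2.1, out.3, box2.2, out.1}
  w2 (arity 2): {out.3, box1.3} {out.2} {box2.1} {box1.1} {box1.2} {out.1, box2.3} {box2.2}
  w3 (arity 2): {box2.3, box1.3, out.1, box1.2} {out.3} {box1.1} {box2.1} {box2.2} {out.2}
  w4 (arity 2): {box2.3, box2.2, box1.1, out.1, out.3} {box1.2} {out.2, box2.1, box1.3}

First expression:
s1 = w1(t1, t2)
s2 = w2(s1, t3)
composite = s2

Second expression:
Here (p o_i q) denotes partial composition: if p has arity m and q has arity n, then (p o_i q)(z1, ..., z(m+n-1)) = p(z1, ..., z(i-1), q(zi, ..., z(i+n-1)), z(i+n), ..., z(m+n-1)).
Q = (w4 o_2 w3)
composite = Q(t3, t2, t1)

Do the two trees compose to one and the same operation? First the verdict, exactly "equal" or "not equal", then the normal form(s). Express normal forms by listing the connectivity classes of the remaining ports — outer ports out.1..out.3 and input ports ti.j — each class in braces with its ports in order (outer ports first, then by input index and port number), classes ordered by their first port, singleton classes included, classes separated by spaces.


not equal — first {out.1, t3.3} {out.2} {out.3, t2.1, t2.2} {t1.1, t1.2, t1.3, t2.3} {t3.1} {t3.2}, second {out.1, out.3, t3.1} {out.2, t1.3, t2.2, t2.3, t3.3} {t1.1} {t1.2} {t2.1} {t3.2}

The first composite normalizes to {out.1, t3.3} {out.2} {out.3, t2.1, t2.2} {t1.1, t1.2, t1.3, t2.3} {t3.1} {t3.2}
The second composite normalizes to {out.1, out.3, t3.1} {out.2, t1.3, t2.2, t2.3, t3.3} {t1.1} {t1.2} {t2.1} {t3.2}
They disagree, so not equal.


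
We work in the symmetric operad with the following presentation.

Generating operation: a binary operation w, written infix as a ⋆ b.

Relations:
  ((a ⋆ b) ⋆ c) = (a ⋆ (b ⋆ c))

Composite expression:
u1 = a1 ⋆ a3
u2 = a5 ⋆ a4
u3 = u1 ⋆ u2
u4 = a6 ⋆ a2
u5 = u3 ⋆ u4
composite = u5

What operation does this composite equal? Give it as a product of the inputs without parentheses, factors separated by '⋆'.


a1 ⋆ a3 ⋆ a5 ⋆ a4 ⋆ a6 ⋆ a2

Associativity of w dissolves the nesting; only the a-input order survives.
(a1 ⋆ a3) unparenthesizes to a1 ⋆ a3
(a5 ⋆ a4) unparenthesizes to a5 ⋆ a4
((a1 ⋆ a3) ⋆ (a5 ⋆ a4)) unparenthesizes to a1 ⋆ a3 ⋆ a5 ⋆ a4
(a6 ⋆ a2) unparenthesizes to a6 ⋆ a2
(((a1 ⋆ a3) ⋆ (a5 ⋆ a4)) ⋆ (a6 ⋆ a2)) unparenthesizes to a1 ⋆ a3 ⋆ a5 ⋆ a4 ⋆ a6 ⋆ a2


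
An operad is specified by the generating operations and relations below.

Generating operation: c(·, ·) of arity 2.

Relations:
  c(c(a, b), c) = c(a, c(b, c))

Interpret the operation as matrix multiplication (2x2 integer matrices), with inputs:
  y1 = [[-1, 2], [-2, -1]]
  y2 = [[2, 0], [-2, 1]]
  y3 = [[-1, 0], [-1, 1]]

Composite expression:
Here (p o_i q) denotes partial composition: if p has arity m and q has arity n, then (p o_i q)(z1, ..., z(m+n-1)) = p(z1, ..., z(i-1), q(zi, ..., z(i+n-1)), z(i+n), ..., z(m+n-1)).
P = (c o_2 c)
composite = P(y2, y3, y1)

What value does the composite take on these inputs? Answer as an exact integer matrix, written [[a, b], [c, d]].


[[2, -4], [-3, 1]]

c(y3, y1) = [[1, -2], [-1, -3]]
c(y2, c(y3, y1)) = [[2, -4], [-3, 1]]


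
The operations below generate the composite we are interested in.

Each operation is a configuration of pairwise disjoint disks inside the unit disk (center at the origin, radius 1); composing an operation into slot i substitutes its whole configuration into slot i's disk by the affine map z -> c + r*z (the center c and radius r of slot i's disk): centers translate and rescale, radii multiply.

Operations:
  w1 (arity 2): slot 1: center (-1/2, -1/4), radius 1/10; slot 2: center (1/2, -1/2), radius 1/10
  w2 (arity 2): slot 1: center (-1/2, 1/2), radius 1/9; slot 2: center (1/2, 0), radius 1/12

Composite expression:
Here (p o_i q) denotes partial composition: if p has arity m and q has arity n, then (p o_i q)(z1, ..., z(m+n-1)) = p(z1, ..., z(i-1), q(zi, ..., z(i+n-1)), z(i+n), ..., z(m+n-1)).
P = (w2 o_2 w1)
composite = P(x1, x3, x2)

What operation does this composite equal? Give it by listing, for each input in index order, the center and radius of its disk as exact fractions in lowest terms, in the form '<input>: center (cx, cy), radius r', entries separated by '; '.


x1: center (-1/2, 1/2), radius 1/9; x2: center (13/24, -1/24), radius 1/120; x3: center (11/24, -1/48), radius 1/120

Nesting under w2 composes maps z -> c + r*z down each x-path.
x1: after 1 affine step, its disk has center (-1/2, 1/2), radius 1/9
x3: after 2 affine steps, its disk has center (11/24, -1/48), radius 1/120
x2: after 2 affine steps, its disk has center (13/24, -1/24), radius 1/120


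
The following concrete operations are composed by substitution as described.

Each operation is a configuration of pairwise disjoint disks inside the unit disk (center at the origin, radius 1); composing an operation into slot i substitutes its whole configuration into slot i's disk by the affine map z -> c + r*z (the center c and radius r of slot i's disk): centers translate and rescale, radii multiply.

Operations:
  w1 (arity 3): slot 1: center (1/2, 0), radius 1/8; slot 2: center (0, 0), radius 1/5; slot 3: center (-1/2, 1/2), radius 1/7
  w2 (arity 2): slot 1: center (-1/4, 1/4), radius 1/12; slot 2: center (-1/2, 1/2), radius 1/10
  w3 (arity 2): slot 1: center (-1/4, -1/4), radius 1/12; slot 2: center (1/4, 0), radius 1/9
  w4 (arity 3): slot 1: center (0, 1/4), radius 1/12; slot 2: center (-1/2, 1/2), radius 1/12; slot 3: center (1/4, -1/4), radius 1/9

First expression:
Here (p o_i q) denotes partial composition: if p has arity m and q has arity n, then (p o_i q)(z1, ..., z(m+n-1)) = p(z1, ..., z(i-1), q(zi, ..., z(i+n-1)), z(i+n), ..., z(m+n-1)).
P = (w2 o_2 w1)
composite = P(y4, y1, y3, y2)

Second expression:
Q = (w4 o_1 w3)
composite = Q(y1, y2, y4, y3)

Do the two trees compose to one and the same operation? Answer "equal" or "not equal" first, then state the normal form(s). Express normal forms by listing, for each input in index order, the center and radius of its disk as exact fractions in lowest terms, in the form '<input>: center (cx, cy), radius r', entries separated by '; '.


not equal — first y1: center (-9/20, 1/2), radius 1/80; y2: center (-11/20, 11/20), radius 1/70; y3: center (-1/2, 1/2), radius 1/50; y4: center (-1/4, 1/4), radius 1/12, second y1: center (-1/48, 11/48), radius 1/144; y2: center (1/48, 1/4), radius 1/108; y3: center (1/4, -1/4), radius 1/9; y4: center (-1/2, 1/2), radius 1/12

The first expression, normalized: y1: center (-9/20, 1/2), radius 1/80; y2: center (-11/20, 11/20), radius 1/70; y3: center (-1/2, 1/2), radius 1/50; y4: center (-1/4, 1/4), radius 1/12
The second expression, normalized: y1: center (-1/48, 11/48), radius 1/144; y2: center (1/48, 1/4), radius 1/108; y3: center (1/4, -1/4), radius 1/9; y4: center (-1/2, 1/2), radius 1/12
The forms do not match — not equal.


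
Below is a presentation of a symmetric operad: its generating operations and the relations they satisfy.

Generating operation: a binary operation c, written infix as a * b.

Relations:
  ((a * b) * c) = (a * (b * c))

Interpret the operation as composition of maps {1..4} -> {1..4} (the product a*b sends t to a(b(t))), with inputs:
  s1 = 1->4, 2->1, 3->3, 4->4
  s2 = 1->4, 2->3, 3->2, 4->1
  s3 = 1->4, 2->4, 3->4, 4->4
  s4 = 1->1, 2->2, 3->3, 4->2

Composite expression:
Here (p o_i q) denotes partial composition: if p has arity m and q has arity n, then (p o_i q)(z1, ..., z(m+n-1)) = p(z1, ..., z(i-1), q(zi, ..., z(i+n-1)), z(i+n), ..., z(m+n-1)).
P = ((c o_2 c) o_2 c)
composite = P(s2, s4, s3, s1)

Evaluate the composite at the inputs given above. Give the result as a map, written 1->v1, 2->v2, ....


1->3, 2->3, 3->3, 4->3


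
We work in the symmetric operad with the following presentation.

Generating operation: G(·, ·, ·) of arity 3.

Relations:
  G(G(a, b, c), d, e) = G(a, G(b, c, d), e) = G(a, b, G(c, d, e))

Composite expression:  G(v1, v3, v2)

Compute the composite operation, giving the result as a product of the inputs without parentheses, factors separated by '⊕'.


Associativity of G dissolves the nesting; only the v-input order survives.
G(v1, v3, v2) collapses to v1 ⊕ v3 ⊕ v2

v1 ⊕ v3 ⊕ v2


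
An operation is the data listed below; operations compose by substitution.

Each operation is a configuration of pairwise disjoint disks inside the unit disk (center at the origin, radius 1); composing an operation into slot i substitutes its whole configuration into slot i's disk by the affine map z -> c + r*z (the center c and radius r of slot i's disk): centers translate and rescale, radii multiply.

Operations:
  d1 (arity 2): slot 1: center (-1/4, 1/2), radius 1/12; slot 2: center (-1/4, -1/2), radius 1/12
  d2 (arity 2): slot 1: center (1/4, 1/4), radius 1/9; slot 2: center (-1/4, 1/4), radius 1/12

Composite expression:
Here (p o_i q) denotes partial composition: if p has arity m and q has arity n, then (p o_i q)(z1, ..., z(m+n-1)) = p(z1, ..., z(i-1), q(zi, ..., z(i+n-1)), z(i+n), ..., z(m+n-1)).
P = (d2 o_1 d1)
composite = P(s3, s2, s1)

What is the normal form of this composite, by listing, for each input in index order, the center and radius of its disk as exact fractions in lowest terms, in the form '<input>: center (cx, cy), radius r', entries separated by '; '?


s1: center (-1/4, 1/4), radius 1/12; s2: center (2/9, 7/36), radius 1/108; s3: center (2/9, 11/36), radius 1/108


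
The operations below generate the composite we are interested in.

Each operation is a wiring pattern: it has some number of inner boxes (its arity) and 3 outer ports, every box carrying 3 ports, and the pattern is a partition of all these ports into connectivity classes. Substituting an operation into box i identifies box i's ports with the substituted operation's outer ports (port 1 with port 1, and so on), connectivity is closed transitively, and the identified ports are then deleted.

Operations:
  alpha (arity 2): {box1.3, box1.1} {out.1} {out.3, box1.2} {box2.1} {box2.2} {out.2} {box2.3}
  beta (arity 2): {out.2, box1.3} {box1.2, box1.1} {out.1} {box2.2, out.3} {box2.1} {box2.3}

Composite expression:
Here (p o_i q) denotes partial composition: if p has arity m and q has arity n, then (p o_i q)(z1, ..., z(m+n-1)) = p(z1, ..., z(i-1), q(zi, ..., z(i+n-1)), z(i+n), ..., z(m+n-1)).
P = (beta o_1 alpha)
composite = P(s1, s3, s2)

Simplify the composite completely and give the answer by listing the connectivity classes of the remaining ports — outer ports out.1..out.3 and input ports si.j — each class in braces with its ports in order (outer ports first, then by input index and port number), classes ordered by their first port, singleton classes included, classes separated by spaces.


Reachability decides: close wires over beta-identified ports.
through alpha, on inputs (s1, s3): {out.1} {out.2} {out.3, s1.2} {s1.1, s1.3} {s3.1} {s3.2} {s3.3} (out.j = stage outer ports)
through beta, on inputs (s1, s3, s2): {out.1} {out.2, s1.2} {out.3, s2.2} {s1.1, s1.3} {s2.1} {s2.3} {s3.1} {s3.2} {s3.3} (out.j = stage outer ports)

{out.1} {out.2, s1.2} {out.3, s2.2} {s1.1, s1.3} {s2.1} {s2.3} {s3.1} {s3.2} {s3.3}


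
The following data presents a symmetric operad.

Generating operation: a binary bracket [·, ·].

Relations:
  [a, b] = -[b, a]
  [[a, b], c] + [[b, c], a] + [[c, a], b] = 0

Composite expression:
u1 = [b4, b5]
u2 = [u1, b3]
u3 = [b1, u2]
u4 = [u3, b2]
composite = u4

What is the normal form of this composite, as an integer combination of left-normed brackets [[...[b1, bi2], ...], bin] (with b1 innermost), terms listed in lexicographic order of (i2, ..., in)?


In the tensor algebra, words opening b1 carry the b1-anchored form.
Composite bracket: [[b1, [[b4, b5], b3]], b2]
Each bracket splits as ab - ba, giving 16 signed words (2^4 = 16).
Coefficients come from the b1-initial words:
  b1b3b4b5b2 (sign -1) contributes -[[[[b1, b3], b4], b5], b2]
  b1b3b5b4b2 (sign +1) contributes +[[[[b1, b3], b5], b4], b2]
  b1b4b5b3b2 (sign +1) contributes +[[[[b1, b4], b5], b3], b2]
  b1b5b4b3b2 (sign -1) contributes -[[[[b1, b5], b4], b3], b2]

-[[[[b1, b3], b4], b5], b2] + [[[[b1, b3], b5], b4], b2] + [[[[b1, b4], b5], b3], b2] - [[[[b1, b5], b4], b3], b2]
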